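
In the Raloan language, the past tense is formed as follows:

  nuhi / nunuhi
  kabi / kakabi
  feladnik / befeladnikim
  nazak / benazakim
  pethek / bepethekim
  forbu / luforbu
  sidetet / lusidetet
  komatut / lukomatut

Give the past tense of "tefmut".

lutefmut

nuhi and feladnik both have last vowel 'i' yet inflect differently (nunuhi, befeladnikim), so the last vowel is not what conditions the rule; the final letter is.
"tefmut" ends in -t. The stems ending in -t (sidetet → lusidetet, komatut → lukomatut) add the prefix lu-.
So tefmut → lutefmut.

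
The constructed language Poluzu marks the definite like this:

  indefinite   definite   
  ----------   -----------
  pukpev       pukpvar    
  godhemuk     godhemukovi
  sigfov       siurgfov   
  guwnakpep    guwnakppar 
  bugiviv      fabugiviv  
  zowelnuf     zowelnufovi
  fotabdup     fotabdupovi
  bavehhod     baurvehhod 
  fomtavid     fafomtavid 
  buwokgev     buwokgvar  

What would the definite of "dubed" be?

dubdar

fotabdup and guwnakpep both end in -p yet inflect differently (fotabdupovi, guwnakppar), so the final letter is not what conditions the rule; the last vowel is.
"dubed" has last vowel 'e'. The stems whose last vowel is 'e' (buwokgev → buwokgvar, guwnakpep → guwnakppar, pukpev → pukpvar) delete the last vowel and add -ar.
So dubed → dubdar.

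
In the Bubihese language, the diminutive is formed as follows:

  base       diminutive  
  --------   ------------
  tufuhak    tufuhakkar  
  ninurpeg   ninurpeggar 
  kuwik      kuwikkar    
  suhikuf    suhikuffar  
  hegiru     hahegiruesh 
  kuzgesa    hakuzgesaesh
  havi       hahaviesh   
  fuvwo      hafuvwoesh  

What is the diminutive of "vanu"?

havanuesh

suhikuf and hegiru both have last vowel 'u' yet inflect differently (suhikuffar, hahegiruesh), so the last vowel is not what conditions the rule; whether the stem ends in a vowel or a consonant is.
"vanu" ends in a vowel. The stems ending in a vowel (hegiru → hahegiruesh, kuzgesa → hakuzgesaesh, havi → hahaviesh) add ha- … -esh around the stem.
So vanu → havanuesh.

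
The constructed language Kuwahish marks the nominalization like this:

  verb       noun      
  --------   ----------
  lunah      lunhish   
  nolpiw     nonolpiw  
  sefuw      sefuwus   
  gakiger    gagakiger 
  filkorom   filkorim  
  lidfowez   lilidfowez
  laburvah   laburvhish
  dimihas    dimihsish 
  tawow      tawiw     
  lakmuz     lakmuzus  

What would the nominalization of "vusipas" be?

vusipsish

nolpiw and tawow both end in -w yet inflect differently (nonolpiw, tawiw), so the final letter is not what conditions the rule; the last vowel is.
"vusipas" has last vowel 'a'. The stems whose last vowel is 'a' (laburvah → laburvhish, lunah → lunhish, dimihas → dimihsish) delete the last vowel and add -ish.
So vusipas → vusipsish.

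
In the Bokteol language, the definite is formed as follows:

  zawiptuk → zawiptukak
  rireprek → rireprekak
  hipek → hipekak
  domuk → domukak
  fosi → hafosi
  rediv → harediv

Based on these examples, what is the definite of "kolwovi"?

hakolwovi

rireprek and rediv both begin with r- yet inflect differently (rireprekak, harediv), so the first letter is not what conditions the rule; the final letter is.
"kolwovi" ends in -i. The one such stem in the data (fosi → hafosi) adds the prefix ha-, so the same rule applies.
So kolwovi → hakolwovi.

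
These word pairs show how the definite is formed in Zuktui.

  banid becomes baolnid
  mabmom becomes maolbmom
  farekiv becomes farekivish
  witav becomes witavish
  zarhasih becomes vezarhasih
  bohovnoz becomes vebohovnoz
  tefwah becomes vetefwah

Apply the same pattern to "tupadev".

banid and farekiv both have last vowel 'i' yet inflect differently (baolnid, farekivish), so the last vowel is not what conditions the rule; the final letter is.
"tupadev" ends in -v. The stems ending in -v (farekiv → farekivish, witav → witavish) add -ish.
The other patterns: stems ending in -d or -m insert -ol- after the first vowel; stems ending in -h or -z add the prefix ve-.
So tupadev → tupadevish.

tupadevish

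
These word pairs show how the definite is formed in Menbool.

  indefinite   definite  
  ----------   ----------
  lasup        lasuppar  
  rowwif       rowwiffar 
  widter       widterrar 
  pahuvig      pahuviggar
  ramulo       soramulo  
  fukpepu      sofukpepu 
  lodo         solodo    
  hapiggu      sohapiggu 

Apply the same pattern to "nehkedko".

fukpepu and lasup both have last vowel 'u' yet inflect differently (sofukpepu, lasuppar), so the last vowel is not what conditions the rule; whether the stem ends in a vowel or a consonant is.
"nehkedko" ends in a vowel. The stems ending in a vowel (lodo → solodo, ramulo → soramulo, fukpepu → sofukpepu) add the prefix so-.
The other pattern: stems ending in a consonant double the final consonant and add -ar.
So nehkedko → sonehkedko.

sonehkedko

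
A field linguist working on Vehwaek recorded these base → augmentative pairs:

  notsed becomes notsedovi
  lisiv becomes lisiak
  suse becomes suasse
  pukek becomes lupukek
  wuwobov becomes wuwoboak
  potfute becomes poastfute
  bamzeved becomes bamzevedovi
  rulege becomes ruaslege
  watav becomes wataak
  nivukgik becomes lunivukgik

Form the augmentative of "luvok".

pukek and rulege both have last vowel 'e' yet inflect differently (lupukek, ruaslege), so the last vowel is not what conditions the rule; the final letter is.
"luvok" ends in -k. The stems ending in -k (nivukgik → lunivukgik, pukek → lupukek) add the prefix lu-.
The other patterns: stems ending in -e insert -as- after the first vowel; stems ending in -v drop the final letter and add -ak; stems ending in -d add -ovi.
So luvok → luluvok.

luluvok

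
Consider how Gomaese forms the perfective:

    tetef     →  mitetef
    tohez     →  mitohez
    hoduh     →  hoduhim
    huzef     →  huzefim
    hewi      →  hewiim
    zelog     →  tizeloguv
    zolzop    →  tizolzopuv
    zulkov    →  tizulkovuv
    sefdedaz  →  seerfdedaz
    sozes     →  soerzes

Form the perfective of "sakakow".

saerkakow

tetef and huzef both end in -f yet inflect differently (mitetef, huzefim), so the final letter is not what conditions the rule; the first letter is.
"sakakow" begins with s-. The stems beginning with s- (sefdedaz → seerfdedaz, sozes → soerzes) insert -er- after the first vowel.
The other patterns: stems beginning with t- add the prefix mi-; stems beginning with h- add -im; stems beginning with z- add ti- … -uv around the stem.
So sakakow → saerkakow.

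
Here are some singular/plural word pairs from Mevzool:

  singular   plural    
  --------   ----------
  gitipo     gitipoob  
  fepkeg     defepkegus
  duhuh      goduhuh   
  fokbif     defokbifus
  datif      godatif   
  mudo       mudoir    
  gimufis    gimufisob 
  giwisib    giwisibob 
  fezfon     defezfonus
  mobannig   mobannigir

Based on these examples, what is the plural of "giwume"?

mobannig and fepkeg both end in -g yet inflect differently (mobannigir, defepkegus), so the final letter is not what conditions the rule; the first letter is.
"giwume" begins with g-. The stems beginning with g- (gitipo → gitipoob, gimufis → gimufisob, giwisib → giwisibob) add -ob.
The other patterns: stems beginning with m- add -ir; stems beginning with f- add de- … -us around the stem; stems beginning with d- add the prefix go-.
So giwume → giwumeob.

giwumeob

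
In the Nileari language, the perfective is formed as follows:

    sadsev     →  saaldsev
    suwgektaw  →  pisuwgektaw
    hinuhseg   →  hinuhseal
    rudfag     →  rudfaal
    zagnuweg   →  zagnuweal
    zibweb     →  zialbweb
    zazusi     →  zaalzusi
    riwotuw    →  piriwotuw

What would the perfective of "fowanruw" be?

pifowanruw

rudfag and suwgektaw both have last vowel 'a' yet inflect differently (rudfaal, pisuwgektaw), so the last vowel is not what conditions the rule; the final letter is.
"fowanruw" ends in -w. The stems ending in -w (riwotuw → piriwotuw, suwgektaw → pisuwgektaw) add the prefix pi-.
So fowanruw → pifowanruw.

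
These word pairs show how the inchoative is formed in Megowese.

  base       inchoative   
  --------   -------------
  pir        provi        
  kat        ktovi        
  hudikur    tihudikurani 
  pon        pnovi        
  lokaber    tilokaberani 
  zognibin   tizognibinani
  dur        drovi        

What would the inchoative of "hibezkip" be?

tihibezkipani

zognibin and pon both end in -n yet inflect differently (tizognibinani, pnovi), so the final letter is not what conditions the rule; the number of vowels is.
"hibezkip" has 3 vowels. The stems with 3 vowels (lokaber → tilokaberani, hudikur → tihudikurani, zognibin → tizognibinani) add ti- … -ani around the stem.
So hibezkip → tihibezkipani.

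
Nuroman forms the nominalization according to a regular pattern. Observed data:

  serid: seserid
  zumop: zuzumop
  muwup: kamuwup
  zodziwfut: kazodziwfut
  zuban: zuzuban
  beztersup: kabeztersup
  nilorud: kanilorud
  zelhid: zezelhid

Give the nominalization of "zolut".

kazolut

"zolut" has last vowel 'u'. The stems whose last vowel is 'u' (beztersup → kabeztersup, nilorud → kanilorud, muwup → kamuwup) add the prefix ka-.
The other pattern: stems whose last vowel is 'a', 'i' or 'o' repeat the first consonant+vowel as a prefix.
So zolut → kazolut.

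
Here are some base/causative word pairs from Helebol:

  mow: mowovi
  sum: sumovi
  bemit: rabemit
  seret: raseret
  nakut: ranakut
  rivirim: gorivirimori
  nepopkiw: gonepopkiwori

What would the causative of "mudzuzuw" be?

"mudzuzuw" has 3 vowels. The stems with 3 vowels (rivirim → gorivirimori, nepopkiw → gonepopkiwori) add go- … -ori around the stem.
The other patterns: stems with 1 vowel add -ovi; stems with 2 vowels add the prefix ra-.
So mudzuzuw → gomudzuzuwori.

gomudzuzuwori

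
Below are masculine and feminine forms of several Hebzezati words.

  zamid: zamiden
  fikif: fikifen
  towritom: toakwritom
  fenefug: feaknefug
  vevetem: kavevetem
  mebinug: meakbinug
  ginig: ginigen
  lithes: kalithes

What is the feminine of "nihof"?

niakhof

ginig and mebinug both end in -g yet inflect differently (ginigen, meakbinug), so the final letter is not what conditions the rule; the last vowel is.
"nihof" has last vowel 'o'. The one such stem in the data (towritom → toakwritom) inserts -ak- after the first vowel (as do mebinug, fenefug), so the same rule applies.
So nihof → niakhof.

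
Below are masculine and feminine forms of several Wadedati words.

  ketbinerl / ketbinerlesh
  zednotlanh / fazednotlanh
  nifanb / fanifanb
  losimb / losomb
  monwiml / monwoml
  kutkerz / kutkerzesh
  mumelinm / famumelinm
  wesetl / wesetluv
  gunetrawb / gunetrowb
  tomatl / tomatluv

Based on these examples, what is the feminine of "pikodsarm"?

pikodsarmesh

"pikodsarm" has second-to-last letter 'r'. The stems whose second-to-last letter is 'r' (kutkerz → kutkerzesh, ketbinerl → ketbinerlesh) add -esh.
So pikodsarm → pikodsarmesh.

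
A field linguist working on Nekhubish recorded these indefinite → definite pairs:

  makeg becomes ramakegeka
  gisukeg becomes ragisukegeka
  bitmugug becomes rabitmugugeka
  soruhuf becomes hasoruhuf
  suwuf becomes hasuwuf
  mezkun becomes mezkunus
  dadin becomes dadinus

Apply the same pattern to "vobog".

ravobogeka

bitmugug and soruhuf both have last vowel 'u' yet inflect differently (rabitmugugeka, hasoruhuf), so the last vowel is not what conditions the rule; the final letter is.
"vobog" ends in -g. The stems ending in -g (makeg → ramakegeka, gisukeg → ragisukegeka, bitmugug → rabitmugugeka) add ra- … -eka around the stem.
So vobog → ravobogeka.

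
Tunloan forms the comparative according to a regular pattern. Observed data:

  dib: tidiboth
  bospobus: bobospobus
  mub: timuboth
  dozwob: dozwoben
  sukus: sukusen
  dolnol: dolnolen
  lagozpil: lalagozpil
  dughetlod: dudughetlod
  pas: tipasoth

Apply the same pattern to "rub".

pas and sukus both end in -s yet inflect differently (tipasoth, sukusen), so the final letter is not what conditions the rule; the number of vowels is.
"rub" has 1 vowel. The stems with 1 vowel (dib → tidiboth, pas → tipasoth, mub → timuboth) add ti- … -oth around the stem.
So rub → tiruboth.

tiruboth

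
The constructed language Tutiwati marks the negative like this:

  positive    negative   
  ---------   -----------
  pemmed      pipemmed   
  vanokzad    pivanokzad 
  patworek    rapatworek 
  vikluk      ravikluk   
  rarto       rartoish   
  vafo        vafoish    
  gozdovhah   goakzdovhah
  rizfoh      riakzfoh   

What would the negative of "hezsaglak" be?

rahezsaglak

pemmed and patworek both have last vowel 'e' yet inflect differently (pipemmed, rapatworek), so the last vowel is not what conditions the rule; the final letter is.
"hezsaglak" ends in -k. The stems ending in -k (patworek → rapatworek, vikluk → ravikluk) add the prefix ra-.
The other patterns: stems ending in -d add the prefix pi-; stems ending in -o add -ish; stems ending in -h insert -ak- after the first vowel.
So hezsaglak → rahezsaglak.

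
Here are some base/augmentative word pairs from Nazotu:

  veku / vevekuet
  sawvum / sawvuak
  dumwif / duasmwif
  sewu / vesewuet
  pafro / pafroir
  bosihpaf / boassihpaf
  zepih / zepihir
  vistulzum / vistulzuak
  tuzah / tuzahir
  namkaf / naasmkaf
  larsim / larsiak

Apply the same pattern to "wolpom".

wolpoak

sewu and sawvum both have last vowel 'u' yet inflect differently (vesewuet, sawvuak), so the last vowel is not what conditions the rule; the final letter is.
"wolpom" ends in -m. The stems ending in -m (sawvum → sawvuak, larsim → larsiak, vistulzum → vistulzuak) drop the final letter and add -ak.
The other patterns: stems ending in -u add ve- … -et around the stem; stems ending in -f insert -as- after the first vowel; stems ending in -h or -o add -ir.
So wolpom → wolpoak.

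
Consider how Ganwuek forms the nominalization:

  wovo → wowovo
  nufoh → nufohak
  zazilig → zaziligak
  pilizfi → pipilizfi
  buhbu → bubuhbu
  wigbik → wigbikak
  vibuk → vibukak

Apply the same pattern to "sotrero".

sosotrero

vibuk and buhbu both have last vowel 'u' yet inflect differently (vibukak, bubuhbu), so the last vowel is not what conditions the rule; whether the stem ends in a vowel or a consonant is.
"sotrero" ends in a vowel. The stems ending in a vowel (buhbu → bubuhbu, pilizfi → pipilizfi, wovo → wowovo) repeat the first consonant+vowel as a prefix.
The other pattern: stems ending in a consonant add -ak.
So sotrero → sosotrero.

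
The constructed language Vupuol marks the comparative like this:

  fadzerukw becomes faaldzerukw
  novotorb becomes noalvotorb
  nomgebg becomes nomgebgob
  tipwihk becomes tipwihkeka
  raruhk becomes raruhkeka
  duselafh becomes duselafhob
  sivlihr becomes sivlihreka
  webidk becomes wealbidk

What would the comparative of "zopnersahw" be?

zopnersahweka

"zopnersahw" has second-to-last letter 'h'. The stems whose second-to-last letter is 'h' (sivlihr → sivlihreka, tipwihk → tipwihkeka, raruhk → raruhkeka) add -eka.
The other patterns: stems whose second-to-last letter is 'b' or 'f' add -ob; stems whose second-to-last letter is 'd', 'k' or 'r' insert -al- after the first vowel.
So zopnersahw → zopnersahweka.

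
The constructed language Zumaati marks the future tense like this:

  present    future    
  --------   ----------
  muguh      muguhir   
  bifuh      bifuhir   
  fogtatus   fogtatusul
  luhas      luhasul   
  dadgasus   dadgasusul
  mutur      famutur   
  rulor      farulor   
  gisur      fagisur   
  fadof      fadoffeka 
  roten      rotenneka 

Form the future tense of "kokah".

kokahir

"kokah" ends in -h. The stems ending in -h (muguh → muguhir, bifuh → bifuhir) add -ir.
The other patterns: stems ending in -s add -ul; stems ending in -r add the prefix fa-; stems ending in -f or -n double the final consonant and add -eka.
So kokah → kokahir.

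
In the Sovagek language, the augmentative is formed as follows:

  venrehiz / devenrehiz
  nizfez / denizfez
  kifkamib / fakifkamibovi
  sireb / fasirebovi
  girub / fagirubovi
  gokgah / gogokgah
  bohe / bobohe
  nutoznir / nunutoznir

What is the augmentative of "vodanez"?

devodanez

venrehiz and kifkamib both have last vowel 'i' yet inflect differently (devenrehiz, fakifkamibovi), so the last vowel is not what conditions the rule; the final letter is.
"vodanez" ends in -z. The stems ending in -z (venrehiz → devenrehiz, nizfez → denizfez) add the prefix de-.
The other patterns: stems ending in -b add fa- … -ovi around the stem; stems ending in -e, -h or -r repeat the first consonant+vowel as a prefix.
So vodanez → devodanez.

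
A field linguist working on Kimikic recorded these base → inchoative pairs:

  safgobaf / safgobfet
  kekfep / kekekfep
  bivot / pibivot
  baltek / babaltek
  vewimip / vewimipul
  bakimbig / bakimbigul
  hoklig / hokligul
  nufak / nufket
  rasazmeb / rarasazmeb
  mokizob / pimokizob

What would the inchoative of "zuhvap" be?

vewimip and kekfep both end in -p yet inflect differently (vewimipul, kekekfep), so the final letter is not what conditions the rule; the last vowel is.
"zuhvap" has last vowel 'a'. The stems whose last vowel is 'a' (safgobaf → safgobfet, nufak → nufket) delete the last vowel and add -et.
So zuhvap → zuhvpet.

zuhvpet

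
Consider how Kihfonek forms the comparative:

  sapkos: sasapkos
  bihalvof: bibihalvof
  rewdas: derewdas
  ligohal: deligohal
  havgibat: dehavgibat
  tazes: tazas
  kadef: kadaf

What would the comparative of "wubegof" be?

"wubegof" has last vowel 'o'. The stems whose last vowel is 'o' (sapkos → sasapkos, bihalvof → bibihalvof) repeat the first consonant+vowel as a prefix.
So wubegof → wuwubegof.

wuwubegof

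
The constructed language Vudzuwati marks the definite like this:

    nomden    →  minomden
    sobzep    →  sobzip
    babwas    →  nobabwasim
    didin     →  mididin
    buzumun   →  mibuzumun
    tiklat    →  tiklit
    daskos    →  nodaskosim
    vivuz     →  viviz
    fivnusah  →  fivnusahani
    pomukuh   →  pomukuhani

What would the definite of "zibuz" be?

"zibuz" ends in -z. The one such stem in the data (vivuz → viviz) changes the last vowel to 'i' (as do tiklat, sobzep), so the same rule applies.
The other patterns: stems ending in -n add the prefix mi-; stems ending in -s add no- … -im around the stem; stems ending in -h add -ani.
So zibuz → zibiz.

zibiz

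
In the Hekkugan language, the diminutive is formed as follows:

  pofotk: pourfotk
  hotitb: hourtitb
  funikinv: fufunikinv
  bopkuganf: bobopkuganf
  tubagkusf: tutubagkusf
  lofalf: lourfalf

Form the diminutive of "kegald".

tubagkusf and lofalf both end in -f yet inflect differently (tutubagkusf, lourfalf), so the final letter is not what conditions the rule; the second-to-last letter is.
"kegald" has second-to-last letter 'l'. The one such stem in the data (lofalf → lourfalf) inserts -ur- after the first vowel (as do pofotk, hotitb), so the same rule applies.
The other pattern: stems whose second-to-last letter is 'n' or 's' repeat the first consonant+vowel as a prefix.
So kegald → keurgald.

keurgald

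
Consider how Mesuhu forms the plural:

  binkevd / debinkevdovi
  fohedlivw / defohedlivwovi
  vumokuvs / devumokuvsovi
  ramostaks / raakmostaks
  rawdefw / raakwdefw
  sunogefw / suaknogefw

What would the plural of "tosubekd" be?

toaksubekd

vumokuvs and ramostaks both end in -s yet inflect differently (devumokuvsovi, raakmostaks), so the final letter is not what conditions the rule; the second-to-last letter is.
"tosubekd" has second-to-last letter 'k'. The one such stem in the data (ramostaks → raakmostaks) inserts -ak- after the first vowel (as do rawdefw, sunogefw), so the same rule applies.
The other pattern: stems whose second-to-last letter is 'v' add de- … -ovi around the stem.
So tosubekd → toaksubekd.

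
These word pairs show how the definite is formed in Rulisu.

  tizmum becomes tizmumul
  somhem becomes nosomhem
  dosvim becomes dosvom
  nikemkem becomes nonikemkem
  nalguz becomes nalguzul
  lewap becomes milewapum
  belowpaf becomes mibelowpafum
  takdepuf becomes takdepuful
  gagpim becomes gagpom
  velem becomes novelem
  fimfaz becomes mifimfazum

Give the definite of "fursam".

dosvim and nikemkem both end in -m yet inflect differently (dosvom, nonikemkem), so the final letter is not what conditions the rule; the last vowel is.
"fursam" has last vowel 'a'. The stems whose last vowel is 'a' (fimfaz → mifimfazum, belowpaf → mibelowpafum, lewap → milewapum) add mi- … -um around the stem.
So fursam → mifursamum.

mifursamum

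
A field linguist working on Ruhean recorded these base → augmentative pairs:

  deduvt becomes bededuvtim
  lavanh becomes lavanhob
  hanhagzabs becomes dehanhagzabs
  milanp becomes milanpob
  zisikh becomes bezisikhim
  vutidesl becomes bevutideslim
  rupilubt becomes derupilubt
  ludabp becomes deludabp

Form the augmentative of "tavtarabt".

"tavtarabt" has second-to-last letter 'b'. The stems whose second-to-last letter is 'b' (rupilubt → derupilubt, hanhagzabs → dehanhagzabs, ludabp → deludabp) add the prefix de-.
The other patterns: stems whose second-to-last letter is 'n' add -ob; stems whose second-to-last letter is 'k', 's' or 'v' add be- … -im around the stem.
So tavtarabt → detavtarabt.

detavtarabt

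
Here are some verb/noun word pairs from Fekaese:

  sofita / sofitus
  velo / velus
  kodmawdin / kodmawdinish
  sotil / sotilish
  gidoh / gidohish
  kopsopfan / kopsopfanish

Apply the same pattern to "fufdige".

fufdigus

velo and gidoh both have last vowel 'o' yet inflect differently (velus, gidohish), so the last vowel is not what conditions the rule; whether the stem ends in a vowel or a consonant is.
"fufdige" ends in a vowel. The stems ending in a vowel (sofita → sofitus, velo → velus) drop the final letter and add -us.
The other pattern: stems ending in a consonant add -ish.
So fufdige → fufdigus.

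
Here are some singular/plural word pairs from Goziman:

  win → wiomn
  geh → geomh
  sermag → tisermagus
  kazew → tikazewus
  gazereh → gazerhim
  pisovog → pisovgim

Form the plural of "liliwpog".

"liliwpog" has 3 vowels. The stems with 3 vowels (gazereh → gazerhim, pisovog → pisovgim) delete the last vowel and add -im.
The other patterns: stems with 1 vowel insert -om- after the first vowel; stems with 2 vowels add ti- … -us around the stem.
So liliwpog → liliwpgim.

liliwpgim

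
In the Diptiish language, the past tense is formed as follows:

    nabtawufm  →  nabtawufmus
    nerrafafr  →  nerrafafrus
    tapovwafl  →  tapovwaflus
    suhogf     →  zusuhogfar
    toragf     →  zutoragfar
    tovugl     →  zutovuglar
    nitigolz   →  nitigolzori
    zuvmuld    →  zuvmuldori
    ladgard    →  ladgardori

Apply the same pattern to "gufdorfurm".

gufdorfurmori

tapovwafl and tovugl both end in -l yet inflect differently (tapovwaflus, zutovuglar), so the final letter is not what conditions the rule; the second-to-last letter is.
"gufdorfurm" has second-to-last letter 'r'. The one such stem in the data (ladgard → ladgardori) adds -ori, so the same rule applies.
So gufdorfurm → gufdorfurmori.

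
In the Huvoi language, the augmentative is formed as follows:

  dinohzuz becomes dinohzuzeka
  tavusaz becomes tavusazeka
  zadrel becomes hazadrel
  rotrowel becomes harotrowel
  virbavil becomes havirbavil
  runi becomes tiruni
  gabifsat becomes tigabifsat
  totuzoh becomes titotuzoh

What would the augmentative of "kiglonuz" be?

kiglonuzeka

virbavil and runi both have last vowel 'i' yet inflect differently (havirbavil, tiruni), so the last vowel is not what conditions the rule; the final letter is.
"kiglonuz" ends in -z. The stems ending in -z (dinohzuz → dinohzuzeka, tavusaz → tavusazeka) add -eka.
So kiglonuz → kiglonuzeka.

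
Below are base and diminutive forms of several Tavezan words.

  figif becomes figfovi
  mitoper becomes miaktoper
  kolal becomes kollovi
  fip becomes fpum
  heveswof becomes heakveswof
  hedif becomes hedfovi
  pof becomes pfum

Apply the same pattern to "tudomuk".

pof and figif both end in -f yet inflect differently (pfum, figfovi), so the final letter is not what conditions the rule; the number of vowels is.
"tudomuk" has 3 vowels. The stems with 3 vowels (heveswof → heakveswof, mitoper → miaktoper) insert -ak- after the first vowel.
The other patterns: stems with 1 vowel delete the last vowel and add -um; stems with 2 vowels delete the last vowel and add -ovi.
So tudomuk → tuakdomuk.

tuakdomuk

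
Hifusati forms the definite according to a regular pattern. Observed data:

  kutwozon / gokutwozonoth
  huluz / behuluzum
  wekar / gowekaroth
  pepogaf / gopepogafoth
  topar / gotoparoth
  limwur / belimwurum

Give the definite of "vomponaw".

govomponawoth

limwur and wekar both end in -r yet inflect differently (belimwurum, gowekaroth), so the final letter is not what conditions the rule; the last vowel is.
"vomponaw" has last vowel 'a'. The stems whose last vowel is 'a' (wekar → gowekaroth, topar → gotoparoth, pepogaf → gopepogafoth) add go- … -oth around the stem.
So vomponaw → govomponawoth.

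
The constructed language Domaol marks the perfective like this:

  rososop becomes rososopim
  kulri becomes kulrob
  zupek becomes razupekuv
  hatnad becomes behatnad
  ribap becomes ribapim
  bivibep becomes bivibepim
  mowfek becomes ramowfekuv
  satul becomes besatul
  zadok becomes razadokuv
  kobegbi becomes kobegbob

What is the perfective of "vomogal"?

"vomogal" ends in -l. The one such stem in the data (satul → besatul) adds the prefix be-, so the same rule applies.
So vomogal → bevomogal.

bevomogal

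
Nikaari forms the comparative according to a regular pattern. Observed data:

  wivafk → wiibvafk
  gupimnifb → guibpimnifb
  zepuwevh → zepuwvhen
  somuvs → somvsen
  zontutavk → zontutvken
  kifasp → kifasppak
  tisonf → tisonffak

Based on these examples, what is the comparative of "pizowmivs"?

wivafk and zontutavk both end in -k yet inflect differently (wiibvafk, zontutvken), so the final letter is not what conditions the rule; the second-to-last letter is.
"pizowmivs" has second-to-last letter 'v'. The stems whose second-to-last letter is 'v' (zepuwevh → zepuwvhen, somuvs → somvsen, zontutavk → zontutvken) delete the last vowel and add -en.
So pizowmivs → pizowmvsen.

pizowmvsen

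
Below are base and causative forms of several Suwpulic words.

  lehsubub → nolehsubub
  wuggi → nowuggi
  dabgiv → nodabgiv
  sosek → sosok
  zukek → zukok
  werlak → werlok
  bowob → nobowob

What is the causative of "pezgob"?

werlak and wuggi both begin with w- yet inflect differently (werlok, nowuggi), so the first letter is not what conditions the rule; the final letter is.
"pezgob" ends in -b. The stems ending in -b (lehsubub → nolehsubub, bowob → nobowob) add the prefix no-.
So pezgob → nopezgob.

nopezgob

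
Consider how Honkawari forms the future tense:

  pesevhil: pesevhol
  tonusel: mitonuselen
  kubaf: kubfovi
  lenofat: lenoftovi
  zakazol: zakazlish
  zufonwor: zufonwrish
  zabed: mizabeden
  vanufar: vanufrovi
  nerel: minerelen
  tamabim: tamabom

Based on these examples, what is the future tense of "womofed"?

"womofed" has last vowel 'e'. The stems whose last vowel is 'e' (zabed → mizabeden, tonusel → mitonuselen, nerel → minerelen) add mi- … -en around the stem.
The other patterns: stems whose last vowel is 'o' delete the last vowel and add -ish; stems whose last vowel is 'a' delete the last vowel and add -ovi; stems whose last vowel is 'i' change the last vowel to 'o'.
So womofed → miwomofeden.

miwomofeden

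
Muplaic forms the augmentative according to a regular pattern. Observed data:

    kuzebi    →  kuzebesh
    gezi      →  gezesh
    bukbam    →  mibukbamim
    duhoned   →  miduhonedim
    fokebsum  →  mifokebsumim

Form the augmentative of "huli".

hulesh

"huli" ends in -i. The stems ending in -i (kuzebi → kuzebesh, gezi → gezesh) drop the final letter and add -esh.
So huli → hulesh.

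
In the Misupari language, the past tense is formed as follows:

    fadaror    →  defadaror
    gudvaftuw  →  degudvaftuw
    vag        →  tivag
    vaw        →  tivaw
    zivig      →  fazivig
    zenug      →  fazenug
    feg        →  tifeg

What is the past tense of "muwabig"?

demuwabig

"muwabig" has 3 vowels. The stems with 3 vowels (fadaror → defadaror, gudvaftuw → degudvaftuw) add the prefix de-.
The other patterns: stems with 1 vowel add the prefix ti-; stems with 2 vowels add the prefix fa-.
So muwabig → demuwabig.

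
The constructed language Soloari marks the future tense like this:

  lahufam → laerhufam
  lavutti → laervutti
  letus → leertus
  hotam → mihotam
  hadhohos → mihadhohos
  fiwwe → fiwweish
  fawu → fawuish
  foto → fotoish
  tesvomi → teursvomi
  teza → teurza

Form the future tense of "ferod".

ferodish

"ferod" begins with f-. The stems beginning with f- (fiwwe → fiwweish, fawu → fawuish, foto → fotoish) add -ish.
The other patterns: stems beginning with l- insert -er- after the first vowel; stems beginning with h- add the prefix mi-; stems beginning with t- insert -ur- after the first vowel.
So ferod → ferodish.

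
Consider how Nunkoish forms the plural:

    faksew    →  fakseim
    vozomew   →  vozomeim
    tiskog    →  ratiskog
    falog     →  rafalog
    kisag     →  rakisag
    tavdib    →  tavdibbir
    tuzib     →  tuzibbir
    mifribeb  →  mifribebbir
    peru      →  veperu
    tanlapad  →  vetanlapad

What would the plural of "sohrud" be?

faksew and mifribeb both have last vowel 'e' yet inflect differently (fakseim, mifribebbir), so the last vowel is not what conditions the rule; the final letter is.
"sohrud" ends in -d. The one such stem in the data (tanlapad → vetanlapad) adds the prefix ve-, so the same rule applies.
The other patterns: stems ending in -w drop the final letter and add -im; stems ending in -g add the prefix ra-; stems ending in -b double the final consonant and add -ir.
So sohrud → vesohrud.

vesohrud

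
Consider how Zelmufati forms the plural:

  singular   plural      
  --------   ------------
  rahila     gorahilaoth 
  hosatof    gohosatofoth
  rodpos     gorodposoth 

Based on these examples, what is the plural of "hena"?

Every pair shown (rahila → gorahilaoth, hosatof → gohosatofoth, rodpos → gorodposoth) follows the same rule: add go- … -oth around the stem.
So hena → gohenaoth.

gohenaoth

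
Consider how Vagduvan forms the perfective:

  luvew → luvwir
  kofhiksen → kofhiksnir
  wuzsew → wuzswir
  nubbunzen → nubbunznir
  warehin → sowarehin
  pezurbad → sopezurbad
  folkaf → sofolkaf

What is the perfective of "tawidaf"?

kofhiksen and warehin both end in -n yet inflect differently (kofhiksnir, sowarehin), so the final letter is not what conditions the rule; the last vowel is.
"tawidaf" has last vowel 'a'. The stems whose last vowel is 'a' (pezurbad → sopezurbad, folkaf → sofolkaf) add the prefix so-.
The other pattern: stems whose last vowel is 'e' delete the last vowel and add -ir.
So tawidaf → sotawidaf.

sotawidaf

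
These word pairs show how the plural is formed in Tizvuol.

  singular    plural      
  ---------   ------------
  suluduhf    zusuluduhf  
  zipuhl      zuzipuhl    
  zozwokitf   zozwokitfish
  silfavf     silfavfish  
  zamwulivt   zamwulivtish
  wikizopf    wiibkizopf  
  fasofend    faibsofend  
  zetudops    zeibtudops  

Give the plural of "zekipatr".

suluduhf and zozwokitf both end in -f yet inflect differently (zusuluduhf, zozwokitfish), so the final letter is not what conditions the rule; the second-to-last letter is.
"zekipatr" has second-to-last letter 't'. The one such stem in the data (zozwokitf → zozwokitfish) adds -ish, so the same rule applies.
The other patterns: stems whose second-to-last letter is 'h' add the prefix zu-; stems whose second-to-last letter is 'n' or 'p' insert -ib- after the first vowel.
So zekipatr → zekipatrish.

zekipatrish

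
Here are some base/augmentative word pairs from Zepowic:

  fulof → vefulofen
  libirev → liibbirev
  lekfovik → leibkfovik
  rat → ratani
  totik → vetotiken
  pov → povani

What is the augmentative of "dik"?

dikani

pov and libirev both end in -v yet inflect differently (povani, liibbirev), so the final letter is not what conditions the rule; the number of vowels is.
"dik" has 1 vowel. The stems with 1 vowel (rat → ratani, pov → povani) add -ani.
The other patterns: stems with 2 vowels add ve- … -en around the stem; stems with 3 vowels insert -ib- after the first vowel.
So dik → dikani.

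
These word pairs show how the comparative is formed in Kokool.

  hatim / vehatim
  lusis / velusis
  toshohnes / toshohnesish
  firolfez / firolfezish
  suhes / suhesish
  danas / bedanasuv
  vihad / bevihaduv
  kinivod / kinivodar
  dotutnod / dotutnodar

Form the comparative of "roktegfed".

roktegfedish

lusis and toshohnes both end in -s yet inflect differently (velusis, toshohnesish), so the final letter is not what conditions the rule; the last vowel is.
"roktegfed" has last vowel 'e'. The stems whose last vowel is 'e' (toshohnes → toshohnesish, firolfez → firolfezish, suhes → suhesish) add -ish.
The other patterns: stems whose last vowel is 'i' add the prefix ve-; stems whose last vowel is 'a' add be- … -uv around the stem; stems whose last vowel is 'o' add -ar.
So roktegfed → roktegfedish.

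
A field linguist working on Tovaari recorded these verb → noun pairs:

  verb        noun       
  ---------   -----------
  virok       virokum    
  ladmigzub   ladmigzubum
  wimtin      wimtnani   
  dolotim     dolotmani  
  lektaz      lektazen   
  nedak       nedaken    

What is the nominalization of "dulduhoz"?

"dulduhoz" has last vowel 'o'. The one such stem in the data (virok → virokum) adds -um, so the same rule applies.
The other patterns: stems whose last vowel is 'i' delete the last vowel and add -ani; stems whose last vowel is 'a' add -en.
So dulduhoz → dulduhozum.

dulduhozum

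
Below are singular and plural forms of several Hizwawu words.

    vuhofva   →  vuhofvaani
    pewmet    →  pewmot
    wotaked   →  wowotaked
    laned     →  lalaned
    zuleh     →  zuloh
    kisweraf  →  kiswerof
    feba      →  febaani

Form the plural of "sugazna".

feba and kisweraf both have last vowel 'a' yet inflect differently (febaani, kiswerof), so the last vowel is not what conditions the rule; the final letter is.
"sugazna" ends in -a. The stems ending in -a (feba → febaani, vuhofva → vuhofvaani) add -ani.
The other patterns: stems ending in -d repeat the first consonant+vowel as a prefix; stems ending in -f, -h or -t change the last vowel to 'o'.
So sugazna → sugaznaani.

sugaznaani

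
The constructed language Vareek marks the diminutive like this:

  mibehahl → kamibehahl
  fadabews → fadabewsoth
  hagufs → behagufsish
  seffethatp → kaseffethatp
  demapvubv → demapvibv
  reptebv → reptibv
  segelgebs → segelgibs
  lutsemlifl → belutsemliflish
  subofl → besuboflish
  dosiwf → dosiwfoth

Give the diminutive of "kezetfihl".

fadabews and segelgebs both end in -s yet inflect differently (fadabewsoth, segelgibs), so the final letter is not what conditions the rule; the second-to-last letter is.
"kezetfihl" has second-to-last letter 'h'. The one such stem in the data (mibehahl → kamibehahl) adds the prefix ka-, so the same rule applies.
The other patterns: stems whose second-to-last letter is 'w' add -oth; stems whose second-to-last letter is 'b' change the last vowel to 'i'; stems whose second-to-last letter is 'f' add be- … -ish around the stem.
So kezetfihl → kakezetfihl.

kakezetfihl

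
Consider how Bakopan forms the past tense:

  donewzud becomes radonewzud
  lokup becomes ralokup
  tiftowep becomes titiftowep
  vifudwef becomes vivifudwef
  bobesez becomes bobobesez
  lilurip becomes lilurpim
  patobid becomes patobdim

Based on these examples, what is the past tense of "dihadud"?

radihadud

"dihadud" has last vowel 'u'. The stems whose last vowel is 'u' (donewzud → radonewzud, lokup → ralokup) add the prefix ra-.
The other patterns: stems whose last vowel is 'e' repeat the first consonant+vowel as a prefix; stems whose last vowel is 'i' delete the last vowel and add -im.
So dihadud → radihadud.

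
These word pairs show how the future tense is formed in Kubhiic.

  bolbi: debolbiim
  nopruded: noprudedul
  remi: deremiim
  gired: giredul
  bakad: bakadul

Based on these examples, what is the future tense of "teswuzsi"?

deteswuzsiim

bolbi and bakad both begin with b- yet inflect differently (debolbiim, bakadul), so the first letter is not what conditions the rule; the final letter is.
"teswuzsi" ends in -i. The stems ending in -i (remi → deremiim, bolbi → debolbiim) add de- … -im around the stem.
So teswuzsi → deteswuzsiim.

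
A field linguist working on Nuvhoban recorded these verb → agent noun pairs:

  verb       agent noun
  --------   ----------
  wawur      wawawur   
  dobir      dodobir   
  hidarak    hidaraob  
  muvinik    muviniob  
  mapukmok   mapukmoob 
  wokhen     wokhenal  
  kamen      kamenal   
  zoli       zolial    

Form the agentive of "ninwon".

dobir and muvinik both have last vowel 'i' yet inflect differently (dodobir, muviniob), so the last vowel is not what conditions the rule; the final letter is.
"ninwon" ends in -n. The stems ending in -n (wokhen → wokhenal, kamen → kamenal) add -al.
So ninwon → ninwonal.

ninwonal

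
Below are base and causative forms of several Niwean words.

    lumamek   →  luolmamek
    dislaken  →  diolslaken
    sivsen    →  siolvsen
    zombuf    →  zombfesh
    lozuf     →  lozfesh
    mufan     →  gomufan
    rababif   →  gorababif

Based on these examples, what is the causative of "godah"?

gogodah

dislaken and mufan both end in -n yet inflect differently (diolslaken, gomufan), so the final letter is not what conditions the rule; the last vowel is.
"godah" has last vowel 'a'. The one such stem in the data (mufan → gomufan) adds the prefix go-, so the same rule applies.
The other patterns: stems whose last vowel is 'e' insert -ol- after the first vowel; stems whose last vowel is 'u' delete the last vowel and add -esh.
So godah → gogodah.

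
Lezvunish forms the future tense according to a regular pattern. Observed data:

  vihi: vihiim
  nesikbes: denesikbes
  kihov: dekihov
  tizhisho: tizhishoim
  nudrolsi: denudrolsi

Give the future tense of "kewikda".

dekewikda

nudrolsi and vihi both end in -i yet inflect differently (denudrolsi, vihiim), so the final letter is not what conditions the rule; the first letter is.
"kewikda" begins with k-. The one such stem in the data (kihov → dekihov) adds the prefix de-, so the same rule applies.
So kewikda → dekewikda.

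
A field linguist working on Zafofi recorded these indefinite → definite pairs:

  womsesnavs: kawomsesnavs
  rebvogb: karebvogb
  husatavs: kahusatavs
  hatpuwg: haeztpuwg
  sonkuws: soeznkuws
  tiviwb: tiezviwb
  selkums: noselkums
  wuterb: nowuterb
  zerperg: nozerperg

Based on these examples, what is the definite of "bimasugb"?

kabimasugb

womsesnavs and sonkuws both end in -s yet inflect differently (kawomsesnavs, soeznkuws), so the final letter is not what conditions the rule; the second-to-last letter is.
"bimasugb" has second-to-last letter 'g'. The one such stem in the data (rebvogb → karebvogb) adds the prefix ka-, so the same rule applies.
So bimasugb → kabimasugb.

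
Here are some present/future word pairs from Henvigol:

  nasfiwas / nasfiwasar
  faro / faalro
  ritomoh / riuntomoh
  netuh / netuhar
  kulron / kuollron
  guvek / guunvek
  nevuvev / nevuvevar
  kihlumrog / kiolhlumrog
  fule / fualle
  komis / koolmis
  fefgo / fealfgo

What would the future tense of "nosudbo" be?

netuh and ritomoh both end in -h yet inflect differently (netuhar, riuntomoh), so the final letter is not what conditions the rule; the first letter is.
"nosudbo" begins with n-. The stems beginning with n- (nevuvev → nevuvevar, netuh → netuhar, nasfiwas → nasfiwasar) add -ar.
The other patterns: stems beginning with g- or r- insert -un- after the first vowel; stems beginning with f- insert -al- after the first vowel; stems beginning with k- insert -ol- after the first vowel.
So nosudbo → nosudboar.

nosudboar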